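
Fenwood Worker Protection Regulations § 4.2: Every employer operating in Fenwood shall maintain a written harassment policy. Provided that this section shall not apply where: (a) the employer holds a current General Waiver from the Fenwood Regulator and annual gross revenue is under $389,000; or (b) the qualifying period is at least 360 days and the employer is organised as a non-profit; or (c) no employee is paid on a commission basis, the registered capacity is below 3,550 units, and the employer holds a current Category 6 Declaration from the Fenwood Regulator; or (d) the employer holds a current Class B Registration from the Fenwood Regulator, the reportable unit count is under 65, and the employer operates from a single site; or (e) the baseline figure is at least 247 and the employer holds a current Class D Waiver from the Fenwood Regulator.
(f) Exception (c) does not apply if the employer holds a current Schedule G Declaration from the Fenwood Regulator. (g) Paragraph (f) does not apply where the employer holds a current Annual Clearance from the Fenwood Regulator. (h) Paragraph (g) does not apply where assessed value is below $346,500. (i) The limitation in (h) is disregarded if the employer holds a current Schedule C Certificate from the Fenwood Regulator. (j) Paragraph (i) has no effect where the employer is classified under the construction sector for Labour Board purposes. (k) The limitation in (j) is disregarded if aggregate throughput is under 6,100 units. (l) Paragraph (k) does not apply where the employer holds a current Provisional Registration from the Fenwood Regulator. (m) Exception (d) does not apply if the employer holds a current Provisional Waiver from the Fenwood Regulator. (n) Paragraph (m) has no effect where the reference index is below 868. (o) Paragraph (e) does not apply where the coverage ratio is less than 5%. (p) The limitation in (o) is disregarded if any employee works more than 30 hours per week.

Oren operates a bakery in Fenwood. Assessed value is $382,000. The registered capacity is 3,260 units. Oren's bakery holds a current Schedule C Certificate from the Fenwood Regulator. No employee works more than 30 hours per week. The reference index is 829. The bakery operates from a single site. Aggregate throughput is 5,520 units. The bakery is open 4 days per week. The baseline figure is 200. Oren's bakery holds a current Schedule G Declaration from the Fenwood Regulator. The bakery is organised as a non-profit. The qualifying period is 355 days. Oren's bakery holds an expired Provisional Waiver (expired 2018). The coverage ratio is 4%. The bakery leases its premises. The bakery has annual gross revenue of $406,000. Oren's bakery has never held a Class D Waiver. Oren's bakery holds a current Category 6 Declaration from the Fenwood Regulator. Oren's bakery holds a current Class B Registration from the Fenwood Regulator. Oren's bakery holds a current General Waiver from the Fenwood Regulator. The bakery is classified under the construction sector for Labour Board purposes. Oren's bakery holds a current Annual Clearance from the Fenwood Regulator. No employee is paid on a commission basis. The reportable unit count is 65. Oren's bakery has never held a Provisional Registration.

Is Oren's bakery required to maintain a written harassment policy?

Exception (a) does not apply: annual gross revenue is $406,000, not under $389,000.
Exception (b) fails — the qualifying period is 355 days, short of 360 days.
Exception (c)'s conditions are all satisfied: no employee is paid on commission; the registered capacity is 3,260 units, below the 3,550 units limit; a current Category 6 Declaration is held. Considering the limiting provisions: (f) would limit (c) — a current Schedule G Declaration is held — but (g) sets (f) aside: (g) operates — a current Annual Clearance is held. (h) is not engaged (assessed value is $382,000, not below $346,500), so (g) stands. Exception (c) stands.
Exception (d) fails — the reportable unit count is 65, not under 65.
Exception (e) fails — the baseline figure is 200, short of 247.

No — exception (c) applies; Oren's bakery is not required to maintain a written harassment policy.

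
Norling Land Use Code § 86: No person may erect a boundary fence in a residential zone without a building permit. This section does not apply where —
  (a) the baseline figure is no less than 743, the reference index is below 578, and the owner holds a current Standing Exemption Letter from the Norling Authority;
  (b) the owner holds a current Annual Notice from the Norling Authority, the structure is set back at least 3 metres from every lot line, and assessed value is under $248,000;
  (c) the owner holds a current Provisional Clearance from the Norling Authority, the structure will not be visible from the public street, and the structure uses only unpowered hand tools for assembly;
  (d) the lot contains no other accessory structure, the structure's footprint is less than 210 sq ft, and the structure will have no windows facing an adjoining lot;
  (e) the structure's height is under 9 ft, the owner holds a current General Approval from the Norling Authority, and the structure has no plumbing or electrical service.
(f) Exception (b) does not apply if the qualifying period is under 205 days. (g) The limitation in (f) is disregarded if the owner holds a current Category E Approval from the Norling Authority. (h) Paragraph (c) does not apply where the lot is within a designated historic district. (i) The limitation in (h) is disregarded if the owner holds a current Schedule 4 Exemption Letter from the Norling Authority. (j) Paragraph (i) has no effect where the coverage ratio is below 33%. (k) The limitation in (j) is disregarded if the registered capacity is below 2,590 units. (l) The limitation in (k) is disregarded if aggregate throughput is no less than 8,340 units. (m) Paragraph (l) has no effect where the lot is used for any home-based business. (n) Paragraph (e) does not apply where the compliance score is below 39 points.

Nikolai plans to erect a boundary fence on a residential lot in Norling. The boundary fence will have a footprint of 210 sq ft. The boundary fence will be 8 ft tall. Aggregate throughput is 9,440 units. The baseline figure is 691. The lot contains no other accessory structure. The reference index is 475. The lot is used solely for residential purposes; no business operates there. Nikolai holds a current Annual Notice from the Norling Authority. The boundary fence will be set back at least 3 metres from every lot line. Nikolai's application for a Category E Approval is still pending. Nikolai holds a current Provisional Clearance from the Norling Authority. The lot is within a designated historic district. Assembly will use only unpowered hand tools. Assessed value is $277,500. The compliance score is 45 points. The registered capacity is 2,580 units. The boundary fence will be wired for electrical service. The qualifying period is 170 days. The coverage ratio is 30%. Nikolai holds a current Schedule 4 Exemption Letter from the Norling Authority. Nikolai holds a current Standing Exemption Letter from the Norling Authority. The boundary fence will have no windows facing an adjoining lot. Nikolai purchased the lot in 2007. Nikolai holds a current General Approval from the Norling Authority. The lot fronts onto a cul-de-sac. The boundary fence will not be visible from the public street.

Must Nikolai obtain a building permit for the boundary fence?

Exception (a) does not apply: the baseline figure is 691, short of 743.
Exception (b) requires that assessed value is under $248,000; but assessed value is $277,500, not under $248,000, so (b) is unavailable.
Exception (c)'s conditions are all satisfied: a current Provisional Clearance is held; the structure will not be visible from the street; assembly uses only hand tools. But applying paragraphs (h)–(m): (h) is engaged — the lot is in a historic district. (i) would limit (h) — a current Schedule 4 Exemption Letter is held — but (j) sets (i) aside: (j) is engaged — the coverage ratio is 30%, below the 33% limit. (k) is triggered (the registered capacity is 2,580 units, below the 2,590 units limit), but is overridden by (l): (l) operates against (k): aggregate throughput is 9,440 units, meeting the 8,340 units threshold. (m), which would lift (l), is inapplicable — the lot is solely residential. Exception (c) does not apply.
Exception (d) does not apply: the structure's footprint is 210 sq ft, not less than 210 sq ft.
Exception (e) does not apply: electrical service is planned.
No exception is made out. Nikolai falls within the general rule.

Yes — Nikolai must obtain a building permit.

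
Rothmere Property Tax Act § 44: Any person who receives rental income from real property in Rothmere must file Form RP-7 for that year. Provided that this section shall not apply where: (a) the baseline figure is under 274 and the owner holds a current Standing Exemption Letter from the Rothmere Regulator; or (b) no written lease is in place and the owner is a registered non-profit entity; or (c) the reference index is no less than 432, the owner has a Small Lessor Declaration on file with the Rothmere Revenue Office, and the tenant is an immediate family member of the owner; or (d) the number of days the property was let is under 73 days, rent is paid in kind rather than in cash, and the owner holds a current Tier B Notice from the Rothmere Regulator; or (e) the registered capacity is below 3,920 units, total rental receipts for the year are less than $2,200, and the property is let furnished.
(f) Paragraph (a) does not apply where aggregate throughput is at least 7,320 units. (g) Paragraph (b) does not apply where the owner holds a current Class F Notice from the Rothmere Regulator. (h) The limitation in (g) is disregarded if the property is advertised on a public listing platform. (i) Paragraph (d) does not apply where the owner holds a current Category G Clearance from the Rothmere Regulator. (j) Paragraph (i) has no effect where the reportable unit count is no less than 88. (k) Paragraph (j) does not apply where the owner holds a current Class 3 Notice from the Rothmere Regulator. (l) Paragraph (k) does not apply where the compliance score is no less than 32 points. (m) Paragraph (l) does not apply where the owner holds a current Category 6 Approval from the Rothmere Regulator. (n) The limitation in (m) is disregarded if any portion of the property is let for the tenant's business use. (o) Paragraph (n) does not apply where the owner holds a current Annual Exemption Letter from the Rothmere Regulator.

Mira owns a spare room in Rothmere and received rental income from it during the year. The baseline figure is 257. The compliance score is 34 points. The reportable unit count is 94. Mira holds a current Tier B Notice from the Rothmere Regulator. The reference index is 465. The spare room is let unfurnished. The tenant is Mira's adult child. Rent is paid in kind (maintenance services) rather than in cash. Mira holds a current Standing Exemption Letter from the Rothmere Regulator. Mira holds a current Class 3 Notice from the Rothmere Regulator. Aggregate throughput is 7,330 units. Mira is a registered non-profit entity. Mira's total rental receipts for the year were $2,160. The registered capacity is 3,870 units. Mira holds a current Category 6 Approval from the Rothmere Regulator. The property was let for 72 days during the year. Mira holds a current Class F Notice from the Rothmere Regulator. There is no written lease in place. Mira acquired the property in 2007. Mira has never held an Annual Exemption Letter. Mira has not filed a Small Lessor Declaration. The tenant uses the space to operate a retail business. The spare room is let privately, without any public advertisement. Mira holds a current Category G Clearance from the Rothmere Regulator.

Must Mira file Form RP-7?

No — exception (d) applies; Mira is not required to file Form RP-7.

Exception (a): the baseline figure is 257, under the 274 limit; a current Standing Exemption Letter is held — every condition holds. But: (f) applies — aggregate throughput is 7,330 units, meeting the 7,320 units threshold. (a) is therefore removed.
Exception (b) is satisfied on its face — there is no written lease; Mira is a registered non-profit. But: (g) operates against (b): a current Class F Notice is held. (h) is inapplicable (the property is let privately without advertisement), so (g) stands. So (b) is unavailable.
Exception (c) does not apply: no Small Lessor Declaration is on file.
All of (d)'s requirements are met (the number of days the property was let is 72 days, under the 73 days limit; rent is paid in kind; a current Tier B Notice is held). Considering the limiting provisions: (i) is triggered (a current Category G Clearance is held), but is displaced by (j): (j) operates against (i): the reportable unit count is 94, meeting the 88 threshold. (k) applies (a current Class 3 Notice is held), but is set aside by (l): (l) operates — the compliance score is 34 points, meeting the 32 points threshold. (m) operates (a current Category 6 Approval is held), but is itself disapplied by (n): (n) operates — the space is let for business use. (o) does not operate here (no current Annual Exemption Letter is held), so (n) stands. (d) remains available.
Exception (e) fails — the property is let unfurnished.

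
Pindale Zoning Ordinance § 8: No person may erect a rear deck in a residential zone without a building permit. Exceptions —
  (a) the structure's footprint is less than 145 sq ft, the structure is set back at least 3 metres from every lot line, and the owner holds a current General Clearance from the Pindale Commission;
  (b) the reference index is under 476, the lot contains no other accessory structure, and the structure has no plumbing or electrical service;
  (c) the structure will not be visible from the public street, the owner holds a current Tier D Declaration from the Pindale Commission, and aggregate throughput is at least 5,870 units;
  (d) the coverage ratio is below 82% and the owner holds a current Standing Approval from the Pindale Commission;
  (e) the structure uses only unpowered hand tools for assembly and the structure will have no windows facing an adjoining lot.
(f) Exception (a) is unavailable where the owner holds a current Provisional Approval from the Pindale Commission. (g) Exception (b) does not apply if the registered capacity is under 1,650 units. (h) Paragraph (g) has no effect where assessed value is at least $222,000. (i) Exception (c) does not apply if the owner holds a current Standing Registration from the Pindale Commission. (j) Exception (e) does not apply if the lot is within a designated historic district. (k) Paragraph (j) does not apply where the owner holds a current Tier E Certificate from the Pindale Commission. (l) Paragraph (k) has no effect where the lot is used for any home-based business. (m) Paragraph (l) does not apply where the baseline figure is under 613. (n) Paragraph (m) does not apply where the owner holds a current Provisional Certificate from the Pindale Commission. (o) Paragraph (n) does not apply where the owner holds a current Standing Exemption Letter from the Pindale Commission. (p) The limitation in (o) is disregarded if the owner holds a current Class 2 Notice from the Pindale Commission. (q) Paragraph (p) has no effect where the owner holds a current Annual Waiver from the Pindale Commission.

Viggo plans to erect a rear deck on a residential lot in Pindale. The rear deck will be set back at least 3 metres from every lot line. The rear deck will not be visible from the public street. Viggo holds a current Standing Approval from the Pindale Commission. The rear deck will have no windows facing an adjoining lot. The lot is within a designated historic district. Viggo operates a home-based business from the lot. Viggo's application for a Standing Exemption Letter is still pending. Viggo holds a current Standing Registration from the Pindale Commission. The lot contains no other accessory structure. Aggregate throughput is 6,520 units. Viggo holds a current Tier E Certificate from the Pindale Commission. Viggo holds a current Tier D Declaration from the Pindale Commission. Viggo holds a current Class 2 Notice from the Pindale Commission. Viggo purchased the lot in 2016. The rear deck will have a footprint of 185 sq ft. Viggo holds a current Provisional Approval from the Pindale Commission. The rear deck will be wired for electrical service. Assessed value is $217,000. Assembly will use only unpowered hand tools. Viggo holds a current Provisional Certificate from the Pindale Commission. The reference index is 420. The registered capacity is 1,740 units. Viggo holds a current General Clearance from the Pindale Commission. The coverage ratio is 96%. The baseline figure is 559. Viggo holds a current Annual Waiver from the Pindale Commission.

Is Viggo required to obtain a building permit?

Yes — Viggo must obtain a building permit.

Exception (a) fails — the structure's footprint is 185 sq ft, not less than 145 sq ft.
Exception (b) does not apply: electrical service is planned.
Exception (c): the structure will not be visible from the street; a current Tier D Declaration is held; aggregate throughput is 6,520 units, meeting the 5,870 units threshold — every condition holds. But applying paragraph (i): (i) operates against (c): a current Standing Registration is held. Exception (c) does not apply.
Exception (d) requires that the coverage ratio is below 82%; but the coverage ratio is 96%, not below 82%, so (d) is unavailable.
Exception (e): assembly uses only hand tools; no windows face an adjoining lot — every condition holds. Turning to paragraphs (j)–(q): (j) operates — the lot is in a historic district. (k) would limit (j) — a current Tier E Certificate is held — but (l) sets (k) aside: (l) is triggered — a home-based business operates on the lot. (m) would limit (l) — the baseline figure is 559, under the 613 limit — but (n) sets (m) aside: (n) operates against (m): a current Provisional Certificate is held. (o), which would lift (n), is inapplicable — the Standing Exemption Letter is not current. Exception (e) does not apply.
None of the exceptions is available; § 8 applies in full.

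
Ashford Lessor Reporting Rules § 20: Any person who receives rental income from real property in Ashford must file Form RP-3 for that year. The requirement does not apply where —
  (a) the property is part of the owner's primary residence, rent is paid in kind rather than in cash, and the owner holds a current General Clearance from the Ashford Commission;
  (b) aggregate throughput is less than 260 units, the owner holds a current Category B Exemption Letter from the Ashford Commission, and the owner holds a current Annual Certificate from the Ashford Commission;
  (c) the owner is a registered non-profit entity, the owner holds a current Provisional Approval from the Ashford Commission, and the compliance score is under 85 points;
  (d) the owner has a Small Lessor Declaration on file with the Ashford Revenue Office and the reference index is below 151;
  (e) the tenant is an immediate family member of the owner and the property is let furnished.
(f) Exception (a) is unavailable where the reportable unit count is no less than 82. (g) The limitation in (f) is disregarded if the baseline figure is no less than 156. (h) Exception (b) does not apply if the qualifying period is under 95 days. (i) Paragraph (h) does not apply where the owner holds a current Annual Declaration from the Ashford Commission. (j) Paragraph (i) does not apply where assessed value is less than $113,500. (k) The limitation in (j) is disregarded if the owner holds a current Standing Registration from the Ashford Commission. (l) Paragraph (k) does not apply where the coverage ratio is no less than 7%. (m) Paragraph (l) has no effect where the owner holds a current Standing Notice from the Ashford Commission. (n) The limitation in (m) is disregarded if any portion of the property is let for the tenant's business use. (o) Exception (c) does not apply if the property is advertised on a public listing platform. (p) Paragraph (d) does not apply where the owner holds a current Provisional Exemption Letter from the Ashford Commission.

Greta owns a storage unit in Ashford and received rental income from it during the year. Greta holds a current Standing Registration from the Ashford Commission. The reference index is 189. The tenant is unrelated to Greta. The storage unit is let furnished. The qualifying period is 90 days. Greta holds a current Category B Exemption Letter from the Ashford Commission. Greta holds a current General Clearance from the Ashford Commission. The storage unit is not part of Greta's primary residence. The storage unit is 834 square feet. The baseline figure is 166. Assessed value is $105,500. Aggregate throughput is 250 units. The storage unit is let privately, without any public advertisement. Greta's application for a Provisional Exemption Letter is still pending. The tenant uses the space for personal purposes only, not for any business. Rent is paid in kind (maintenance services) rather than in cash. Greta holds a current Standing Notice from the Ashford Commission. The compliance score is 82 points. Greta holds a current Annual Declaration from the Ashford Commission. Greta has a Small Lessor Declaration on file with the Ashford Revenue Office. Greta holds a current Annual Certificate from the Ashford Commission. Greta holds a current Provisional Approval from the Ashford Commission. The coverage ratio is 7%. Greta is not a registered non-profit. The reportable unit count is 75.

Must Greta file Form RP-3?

Exception (a) does not apply: the storage unit is not part of the primary residence.
All of (b)'s requirements are met (aggregate throughput is 250 units, less than the 260 units limit; a current Category B Exemption Letter is held; a current Annual Certificate is held). Considering the limiting provisions: (h) would limit (b) — the qualifying period is 90 days, under the 95 days limit — but (i) sets (h) aside: (i) operates against (h): a current Annual Declaration is held. (j) is triggered (assessed value is $105,500, less than the $113,500 limit), but is displaced by (k): (k) operates against (j): a current Standing Registration is held. (l) would limit (k) — the coverage ratio is 7%, meeting the 7% threshold — but (m) sets (l) aside: (m) operates against (l): a current Standing Notice is held. (n), which would lift (m), is inapplicable — the space is used for personal purposes only. Exception (b) stands.
Exception (c) fails — Greta is not a registered non-profit.
Exception (d) fails — the reference index is 189, not below 151.
Exception (e) does not apply: the tenant is unrelated to the owner.

No — exception (b) applies; Greta is not required to file Form RP-3.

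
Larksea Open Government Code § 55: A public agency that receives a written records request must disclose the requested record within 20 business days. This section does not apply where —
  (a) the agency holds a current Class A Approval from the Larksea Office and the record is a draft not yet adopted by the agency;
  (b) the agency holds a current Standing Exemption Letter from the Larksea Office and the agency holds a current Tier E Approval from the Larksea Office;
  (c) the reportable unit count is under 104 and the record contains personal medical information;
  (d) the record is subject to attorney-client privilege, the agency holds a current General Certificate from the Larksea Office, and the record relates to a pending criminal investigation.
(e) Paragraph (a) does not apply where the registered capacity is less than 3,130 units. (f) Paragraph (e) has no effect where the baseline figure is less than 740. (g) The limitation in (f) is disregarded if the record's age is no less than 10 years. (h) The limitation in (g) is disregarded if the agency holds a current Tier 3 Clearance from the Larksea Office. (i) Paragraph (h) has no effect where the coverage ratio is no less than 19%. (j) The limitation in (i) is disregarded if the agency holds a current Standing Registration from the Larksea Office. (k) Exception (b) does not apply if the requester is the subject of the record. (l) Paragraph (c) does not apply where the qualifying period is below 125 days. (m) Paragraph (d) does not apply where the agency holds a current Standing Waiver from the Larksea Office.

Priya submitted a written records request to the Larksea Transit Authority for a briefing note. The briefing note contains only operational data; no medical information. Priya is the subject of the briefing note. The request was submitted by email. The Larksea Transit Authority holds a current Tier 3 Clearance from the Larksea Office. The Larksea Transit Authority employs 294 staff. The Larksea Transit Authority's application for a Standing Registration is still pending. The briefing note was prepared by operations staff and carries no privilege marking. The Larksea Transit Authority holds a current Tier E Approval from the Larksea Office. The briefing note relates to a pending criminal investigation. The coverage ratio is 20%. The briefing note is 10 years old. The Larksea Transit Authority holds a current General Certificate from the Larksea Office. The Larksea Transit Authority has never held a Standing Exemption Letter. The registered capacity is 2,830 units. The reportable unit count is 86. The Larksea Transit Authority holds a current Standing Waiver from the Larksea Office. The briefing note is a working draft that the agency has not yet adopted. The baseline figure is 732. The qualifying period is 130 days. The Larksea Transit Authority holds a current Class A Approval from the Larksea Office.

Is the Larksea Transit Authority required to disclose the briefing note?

Yes — the Larksea Transit Authority must disclose the briefing note.

Exception (a)'s conditions are all satisfied: a current Class A Approval is held; the briefing note is an unadopted draft. Turning to paragraphs (e)–(j): (e) operates against (a): the registered capacity is 2,830 units, less than the 3,130 units limit. (f) applies (the baseline figure is 732, less than the 740 limit), but is itself disapplied by (g): (g) operates — the record's age is 10 years, meeting the 10 years threshold. (h) applies (a current Tier 3 Clearance is held), but is displaced by (i): (i) applies — the coverage ratio is 20%, meeting the 19% threshold. (j) is inapplicable (the Standing Registration is not current), so (i) stands. Exception (a) does not apply.
Exception (b) fails — there is no Standing Exemption Letter in force.
Exception (c) does not apply: the briefing note contains only operational data.
Exception (d) does not apply: the briefing note carries no privilege marking.
No exception applies. The general rule governs.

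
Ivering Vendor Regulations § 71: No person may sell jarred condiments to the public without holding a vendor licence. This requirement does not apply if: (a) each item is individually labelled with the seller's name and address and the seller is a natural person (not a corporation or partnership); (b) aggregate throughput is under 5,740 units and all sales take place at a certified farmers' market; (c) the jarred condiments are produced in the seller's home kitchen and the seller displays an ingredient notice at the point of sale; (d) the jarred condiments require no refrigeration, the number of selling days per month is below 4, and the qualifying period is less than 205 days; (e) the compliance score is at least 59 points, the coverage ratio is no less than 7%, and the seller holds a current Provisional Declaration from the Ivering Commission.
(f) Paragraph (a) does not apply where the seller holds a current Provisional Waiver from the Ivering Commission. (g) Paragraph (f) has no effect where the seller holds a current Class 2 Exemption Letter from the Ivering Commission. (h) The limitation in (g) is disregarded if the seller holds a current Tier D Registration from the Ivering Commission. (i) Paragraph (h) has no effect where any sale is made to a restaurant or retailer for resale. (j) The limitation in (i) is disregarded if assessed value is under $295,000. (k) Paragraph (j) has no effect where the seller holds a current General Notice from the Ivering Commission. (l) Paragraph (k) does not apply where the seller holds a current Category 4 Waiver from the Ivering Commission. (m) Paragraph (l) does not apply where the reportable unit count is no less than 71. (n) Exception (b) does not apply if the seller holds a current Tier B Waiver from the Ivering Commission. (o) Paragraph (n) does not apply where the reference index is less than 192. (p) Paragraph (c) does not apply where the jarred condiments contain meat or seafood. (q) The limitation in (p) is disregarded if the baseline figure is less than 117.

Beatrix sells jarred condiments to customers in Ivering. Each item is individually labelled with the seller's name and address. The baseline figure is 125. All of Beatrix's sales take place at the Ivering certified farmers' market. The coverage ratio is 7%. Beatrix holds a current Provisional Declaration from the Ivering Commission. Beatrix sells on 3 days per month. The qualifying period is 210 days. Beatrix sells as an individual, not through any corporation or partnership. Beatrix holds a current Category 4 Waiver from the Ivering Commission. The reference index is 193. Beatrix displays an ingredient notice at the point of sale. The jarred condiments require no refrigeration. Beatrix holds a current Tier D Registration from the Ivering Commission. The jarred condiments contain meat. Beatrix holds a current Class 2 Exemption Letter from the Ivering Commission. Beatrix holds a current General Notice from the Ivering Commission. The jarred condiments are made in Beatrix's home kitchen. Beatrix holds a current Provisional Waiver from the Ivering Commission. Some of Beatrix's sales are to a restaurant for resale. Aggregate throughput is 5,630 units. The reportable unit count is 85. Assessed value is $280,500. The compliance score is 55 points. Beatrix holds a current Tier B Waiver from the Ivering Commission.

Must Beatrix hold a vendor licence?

No — exception (a) applies; Beatrix is not required to hold a vendor licence.

Exception (a): items are individually labelled; the seller is a natural person — every condition holds. Applying paragraphs (f)–(m): (f) is engaged (a current Provisional Waiver is held), but is displaced by (g): (g) operates against (f): a current Class 2 Exemption Letter is held. (h) operates (a current Tier D Registration is held), but is overridden by (i): (i) is triggered — some sales are to a restaurant for resale. (j) would limit (i) — assessed value is $280,500, under the $295,000 limit — but (k) sets (j) aside: (k) operates against (j): a current General Notice is held. (l) operates (a current Category 4 Waiver is held), but is itself disapplied by (m): (m) operates against (l): the reportable unit count is 85, meeting the 71 threshold. Exception (a) stands.
Exception (b): aggregate throughput is 5,630 units, under the 5,740 units limit; all sales are at a certified farmers' market — every condition holds. But applying paragraphs (n)–(o): (n) operates against (b): a current Tier B Waiver is held. (o) is not engaged (the reference index is 193, not less than 192), so (n) stands. So (b) is unavailable.
Exception (c): the jarred condiments are home-kitchen produced; an ingredient notice is displayed — every condition holds. However, paragraphs (p)–(q) must be considered: (p) operates against (c): the jarred condiments contain meat. (q), which would lift (p), is not triggered — the baseline figure is 125, not less than 117. So (c) is unavailable.
Exception (d) fails — the qualifying period is 210 days, not less than 205 days.
Exception (e) fails — the compliance score is 55 points, short of 59 points.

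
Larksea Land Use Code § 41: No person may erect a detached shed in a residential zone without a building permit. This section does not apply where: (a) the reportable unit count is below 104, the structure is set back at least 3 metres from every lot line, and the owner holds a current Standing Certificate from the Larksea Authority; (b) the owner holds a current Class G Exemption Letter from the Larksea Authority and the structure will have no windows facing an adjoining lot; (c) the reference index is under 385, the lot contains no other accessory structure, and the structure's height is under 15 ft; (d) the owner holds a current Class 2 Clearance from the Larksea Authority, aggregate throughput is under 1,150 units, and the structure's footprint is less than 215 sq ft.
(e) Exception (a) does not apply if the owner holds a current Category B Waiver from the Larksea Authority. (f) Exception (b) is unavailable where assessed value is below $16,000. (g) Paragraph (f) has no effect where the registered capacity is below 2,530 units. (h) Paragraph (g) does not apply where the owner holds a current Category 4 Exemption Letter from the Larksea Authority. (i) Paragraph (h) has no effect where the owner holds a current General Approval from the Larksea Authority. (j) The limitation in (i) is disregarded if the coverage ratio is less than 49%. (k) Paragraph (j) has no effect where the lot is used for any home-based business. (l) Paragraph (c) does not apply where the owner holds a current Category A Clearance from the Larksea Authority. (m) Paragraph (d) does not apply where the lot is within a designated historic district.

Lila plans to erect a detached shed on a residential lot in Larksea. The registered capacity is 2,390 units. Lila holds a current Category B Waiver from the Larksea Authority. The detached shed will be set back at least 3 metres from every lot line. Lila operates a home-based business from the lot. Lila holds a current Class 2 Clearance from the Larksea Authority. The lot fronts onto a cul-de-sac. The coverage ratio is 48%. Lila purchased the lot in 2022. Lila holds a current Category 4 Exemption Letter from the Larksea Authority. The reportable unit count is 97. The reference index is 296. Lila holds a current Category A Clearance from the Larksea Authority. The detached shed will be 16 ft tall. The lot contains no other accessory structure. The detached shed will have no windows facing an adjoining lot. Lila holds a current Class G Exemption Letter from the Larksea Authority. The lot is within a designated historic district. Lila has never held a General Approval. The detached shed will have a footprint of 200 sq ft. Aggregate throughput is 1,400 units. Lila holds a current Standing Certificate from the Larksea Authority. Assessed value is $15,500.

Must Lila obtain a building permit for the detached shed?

All of (a)'s requirements are met (the reportable unit count is 97, below the 104 limit; the setback is at least 3 m on every side; a current Standing Certificate is held). But: (e) operates — a current Category B Waiver is held. (a) is therefore removed.
All of (b)'s requirements are met (a current Class G Exemption Letter is held; no windows face an adjoining lot). However, paragraphs (f)–(k) must be considered: (f) is engaged — assessed value is $15,500, below the $16,000 limit. (g) would limit (f) — the registered capacity is 2,390 units, below the 2,530 units limit — but (h) sets (g) aside: (h) operates against (g): a current Category 4 Exemption Letter is held. (i), which would lift (h), is inapplicable — the General Approval is not current. So (b) is unavailable.
Exception (c) fails — the structure's height is 16 ft, not under 15 ft.
Exception (d) requires that aggregate throughput is under 1,150 units; but aggregate throughput is 1,400 units, not under 1,150 units, so (d) is unavailable.
None of the exceptions is available; § 41 applies in full.

Yes — Lila must obtain a building permit.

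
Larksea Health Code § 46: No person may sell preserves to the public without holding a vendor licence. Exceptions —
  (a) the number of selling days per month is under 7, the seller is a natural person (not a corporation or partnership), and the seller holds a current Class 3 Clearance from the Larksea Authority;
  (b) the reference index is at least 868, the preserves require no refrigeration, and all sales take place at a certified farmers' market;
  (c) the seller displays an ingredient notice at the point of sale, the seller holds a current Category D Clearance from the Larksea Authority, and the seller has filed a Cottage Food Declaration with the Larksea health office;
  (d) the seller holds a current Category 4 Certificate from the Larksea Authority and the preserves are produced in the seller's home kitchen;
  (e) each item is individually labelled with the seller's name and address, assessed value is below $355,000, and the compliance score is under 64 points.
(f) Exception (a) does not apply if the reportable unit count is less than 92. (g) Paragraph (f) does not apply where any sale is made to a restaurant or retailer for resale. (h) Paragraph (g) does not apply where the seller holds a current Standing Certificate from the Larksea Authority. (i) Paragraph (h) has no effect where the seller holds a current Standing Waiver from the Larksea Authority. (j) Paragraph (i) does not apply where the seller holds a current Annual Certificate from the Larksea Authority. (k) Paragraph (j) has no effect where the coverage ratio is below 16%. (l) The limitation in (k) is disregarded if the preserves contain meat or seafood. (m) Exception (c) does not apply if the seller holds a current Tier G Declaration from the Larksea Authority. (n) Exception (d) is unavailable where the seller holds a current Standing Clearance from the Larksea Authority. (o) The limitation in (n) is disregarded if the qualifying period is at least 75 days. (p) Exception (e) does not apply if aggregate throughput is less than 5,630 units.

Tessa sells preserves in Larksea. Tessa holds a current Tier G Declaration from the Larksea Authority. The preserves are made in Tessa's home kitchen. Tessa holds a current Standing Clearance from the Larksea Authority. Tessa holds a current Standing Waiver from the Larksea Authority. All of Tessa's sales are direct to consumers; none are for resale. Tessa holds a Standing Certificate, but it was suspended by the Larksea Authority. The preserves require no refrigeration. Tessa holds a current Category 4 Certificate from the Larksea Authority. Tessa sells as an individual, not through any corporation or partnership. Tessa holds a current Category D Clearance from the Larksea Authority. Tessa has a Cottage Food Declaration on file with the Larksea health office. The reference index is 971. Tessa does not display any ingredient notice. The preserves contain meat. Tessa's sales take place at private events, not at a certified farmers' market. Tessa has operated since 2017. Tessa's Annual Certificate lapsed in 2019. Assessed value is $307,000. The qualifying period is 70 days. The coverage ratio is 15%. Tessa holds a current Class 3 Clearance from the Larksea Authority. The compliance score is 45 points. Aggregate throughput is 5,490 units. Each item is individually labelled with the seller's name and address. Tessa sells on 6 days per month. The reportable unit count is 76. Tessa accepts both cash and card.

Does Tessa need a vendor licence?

All of (a)'s requirements are met (the number of selling days per month is 6, under the 7 limit; the seller is a natural person; a current Class 3 Clearance is held). But: (f) operates against (a): the reportable unit count is 76, less than the 92 limit. (g), which would lift (f), does not operate here — no sales are for resale. (a) is therefore removed.
Exception (b) does not apply: sales are at private events, not a certified farmers' market.
Exception (c) does not apply: no ingredient notice is displayed.
All of (d)'s requirements are met (a current Category 4 Certificate is held; the preserves are home-kitchen produced). However, paragraphs (n)–(o) must be considered: (n) applies — a current Standing Clearance is held. (o), which would lift (n), is not triggered — the qualifying period is 70 days, short of 75 days. Exception (d) does not apply.
Exception (e) is satisfied on its face — items are individually labelled; assessed value is $307,000, below the $355,000 limit; the compliance score is 45 points, under the 64 points limit. Turning to paragraph (p): (p) operates against (e): aggregate throughput is 5,490 units, less than the 5,630 units limit. (e) is therefore removed.
No exception is made out. Tessa falls within the general rule.

Yes — Tessa must hold a vendor licence.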